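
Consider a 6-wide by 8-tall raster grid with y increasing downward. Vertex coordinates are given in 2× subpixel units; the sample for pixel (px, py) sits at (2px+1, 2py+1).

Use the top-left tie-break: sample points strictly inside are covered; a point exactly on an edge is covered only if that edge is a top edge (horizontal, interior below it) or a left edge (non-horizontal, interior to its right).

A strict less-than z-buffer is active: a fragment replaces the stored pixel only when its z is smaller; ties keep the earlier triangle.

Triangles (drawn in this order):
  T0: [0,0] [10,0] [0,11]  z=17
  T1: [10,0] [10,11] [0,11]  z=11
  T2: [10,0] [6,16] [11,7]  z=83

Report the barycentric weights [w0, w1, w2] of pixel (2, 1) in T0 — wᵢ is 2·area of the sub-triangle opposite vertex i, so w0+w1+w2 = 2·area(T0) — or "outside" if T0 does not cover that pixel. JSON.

T0:
  2·area = 110
  edge (0, 0)→(10, 0): d=(10,0) top-left  bias=+0
  edge (10, 0)→(0, 11): d=(-10,11) right/bottom  bias=-1
  edge (0, 11)→(0, 0): d=(0,-11) top-left  bias=+0
    (0,0)@(1, 1): e=[10,89,11] → #
    (1,0)@(3, 1): e=[10,67,33] → #
    (2,0)@(5, 1): e=[10,45,55] → #
    (3,0)@(7, 1): e=[10,23,77] → #
    (4,0)@(9, 1): e=[10,1,99] → #
    (5,0)@(11, 1): e=[10,-21,121] → ·
    (0,1)@(1, 3): e=[30,69,11] → #
    (4,1)@(9, 3): e=[30,-19,99] → ·
    (0,2)@(1, 5): e=[50,49,11] → #
    (3,2)@(7, 5): e=[50,-17,77] → ·
    (0,3)@(1, 7): e=[70,29,11] → #
    (2,3)@(5, 7): e=[70,-15,55] → ·
  covered (15 px):
    # # # # # ·
    # # # # · ·
    # # # · · ·
    # # · · · ·
    # · · · · ·
    · · · · · ·
    · · · · · ·
    · · · · · ·
T1:
  2·area = 110
  edge (10, 0)→(10, 11): d=(0,11) right/bottom  bias=-1
  edge (10, 11)→(0, 11): d=(-10,0) right/bottom  bias=-1
  edge (0, 11)→(10, 0): d=(10,-11) top-left  bias=+0
    (4,1)@(9, 3): e=[11,80,19] → #
    (5,1)@(11, 3): e=[-11,80,41] → ·
    (3,2)@(7, 5): e=[33,60,17] → #
    (5,2)@(11, 5): e=[-11,60,61] → ·
    (2,3)@(5, 7): e=[55,40,15] → #
    (5,3)@(11, 7): e=[-11,40,81] → ·
    (1,4)@(3, 9): e=[77,20,13] → #
    (5,4)@(11, 9): e=[-11,20,101] → ·
    (0,5)@(1, 11): e=[99,0,11] → ·  [on edge]
    (1,5)@(3, 11): e=[77,0,33] → ·  [on edge]
    (2,5)@(5, 11): e=[55,0,55] → ·  [on edge]
    (3,5)@(7, 11): e=[33,0,77] → ·  [on edge]
    (4,5)@(9, 11): e=[11,0,99] → ·  [on edge]
    (5,5)@(11, 11): e=[-11,0,121] → ·  [on edge]
  covered (10 px):
    · · · · · ·
    · · · · # ·
    · · · # # ·
    · · # # # ·
    · # # # # ·
    · · · · · ·
    · · · · · ·
    · · · · · ·
T2:
  2·area = 44  (B↔C swapped to make it positive)
  edge (10, 0)→(11, 7): d=(1,7) right/bottom  bias=-1
  edge (11, 7)→(6, 16): d=(-5,9) right/bottom  bias=-1
  edge (6, 16)→(10, 0): d=(4,-16) top-left  bias=+0
    (4,2)@(9, 5): e=[12,28,4] → #
    (5,2)@(11, 5): e=[-2,10,36] → ·
    (4,3)@(9, 7): e=[14,18,12] → #
    (5,3)@(11, 7): e=[0,0,44] → ·  [on edge]
    (4,4)@(9, 9): e=[16,8,20] → #
    (5,4)@(11, 9): e=[2,-10,52] → ·
    (4,5)@(9, 11): e=[18,-2,28] → ·
    (3,6)@(7, 13): e=[34,6,4] → #
    (4,6)@(9, 13): e=[20,-12,36] → ·
    (3,7)@(7, 15): e=[36,-4,12] → ·
  covered (4 px):
    · · · · · ·
    · · · · · ·
    · · · · # ·
    · · · · # ·
    · · · · # ·
    · · · · · ·
    · · · # · ·
    · · · · · ·

Answer: [25,55,30]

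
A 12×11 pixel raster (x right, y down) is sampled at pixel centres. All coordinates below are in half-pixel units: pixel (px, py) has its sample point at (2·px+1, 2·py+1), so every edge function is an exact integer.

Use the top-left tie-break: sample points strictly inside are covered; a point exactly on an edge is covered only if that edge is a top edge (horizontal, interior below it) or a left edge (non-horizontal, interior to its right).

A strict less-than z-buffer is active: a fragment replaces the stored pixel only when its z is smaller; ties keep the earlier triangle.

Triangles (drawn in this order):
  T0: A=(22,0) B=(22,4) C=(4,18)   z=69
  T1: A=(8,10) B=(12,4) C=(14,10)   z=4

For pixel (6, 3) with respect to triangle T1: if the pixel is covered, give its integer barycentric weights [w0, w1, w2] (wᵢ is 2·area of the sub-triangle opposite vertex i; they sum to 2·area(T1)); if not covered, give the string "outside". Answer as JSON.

T0:
  2·area = 72
  edge (22, 0)→(22, 4): d=(0,4) right/bottom  bias=-1
  edge (22, 4)→(4, 18): d=(-18,14) right/bottom  bias=-1
  edge (4, 18)→(22, 0): d=(18,-18) top-left  bias=+0
    (10,0)@(21, 1): e=[4,68,0] → █  [on edge]
    (11,0)@(23, 1): e=[-4,40,36] → ·
    (9,1)@(19, 3): e=[12,60,0] → █  [on edge]
    (11,1)@(23, 3): e=[-4,4,72] → ·
    (8,2)@(17, 5): e=[20,52,0] → █  [on edge]
    (10,2)@(21, 5): e=[4,-4,72] → ·
    (7,3)@(15, 7): e=[28,44,0] → █  [on edge]
    (9,3)@(19, 7): e=[12,-12,72] → ·
    (6,4)@(13, 9): e=[36,36,0] → █  [on edge]
    (8,4)@(17, 9): e=[20,-20,72] → ·
    (5,5)@(11, 11): e=[44,28,0] → █  [on edge]
    (6,5)@(13, 11): e=[36,0,36] → ·  [on edge]
    (4,6)@(9, 13): e=[52,20,0] → █  [on edge]
    (3,7)@(7, 15): e=[60,12,0] → █  [on edge]
    (2,8)@(5, 17): e=[68,4,0] → █  [on edge]
    (1,9)@(3, 19): e=[76,-4,0] → ·  [on edge]
    (0,10)@(1, 21): e=[84,-12,0] → ·  [on edge]
  covered (13 px):
    · · · · · · · · · · █ ·
    · · · · · · · · · █ █ ·
    · · · · · · · · █ █ · ·
    · · · · · · · █ █ · · ·
    · · · · · · █ █ · · · ·
    · · · · · █ · · · · · ·
    · · · · █ · · · · · · ·
    · · · █ · · · · · · · ·
    · · █ · · · · · · · · ·
    · · · · · · · · · · · ·
    · · · · · · · · · · · ·
T1:
  2·area = 36
  edge (8, 10)→(12, 4): d=(4,-6) top-left  bias=+0
  edge (12, 4)→(14, 10): d=(2,6) right/bottom  bias=-1
  edge (14, 10)→(8, 10): d=(-6,0) right/bottom  bias=-1
    (5,0)@(11, 1): e=[-18,0,54] → ·  [on edge]
    (5,3)@(11, 7): e=[6,12,18] → █
    (6,3)@(13, 7): e=[18,0,18] → ·  [on edge]
    (4,4)@(9, 9): e=[2,28,6] → █
    (6,4)@(13, 9): e=[26,4,6] → █
    (7,4)@(15, 9): e=[38,-8,6] → ·
    (4,5)@(9, 11): e=[10,32,-6] → ·
    (5,5)@(11, 11): e=[22,20,-6] → ·
    (6,5)@(13, 11): e=[34,8,-6] → ·
    (7,6)@(15, 13): e=[54,0,-18] → ·  [on edge]
    (8,9)@(17, 19): e=[90,0,-54] → ·  [on edge]
  covered (4 px):
    · · · · · · · · · · · ·
    · · · · · · · · · · · ·
    · · · · · · · · · · · ·
    · · · · · █ · · · · · ·
    · · · · █ █ █ · · · · ·
    · · · · · · · · · · · ·
    · · · · · · · · · · · ·
    · · · · · · · · · · · ·
    · · · · · · · · · · · ·
    · · · · · · · · · · · ·
    · · · · · · · · · · · ·

Final: "outside"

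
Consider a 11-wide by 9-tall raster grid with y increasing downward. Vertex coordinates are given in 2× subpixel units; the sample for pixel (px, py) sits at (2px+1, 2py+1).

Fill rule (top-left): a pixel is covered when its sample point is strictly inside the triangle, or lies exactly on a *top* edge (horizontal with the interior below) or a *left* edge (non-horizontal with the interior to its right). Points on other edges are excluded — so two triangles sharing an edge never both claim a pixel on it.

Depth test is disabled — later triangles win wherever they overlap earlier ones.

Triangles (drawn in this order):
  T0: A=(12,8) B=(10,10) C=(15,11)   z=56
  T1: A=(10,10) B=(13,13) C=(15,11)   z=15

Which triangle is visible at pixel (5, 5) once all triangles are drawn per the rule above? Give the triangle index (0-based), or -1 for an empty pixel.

T0:
  2·area = 12  (B↔C swapped to make it positive)
  edge (12, 8)→(15, 11): d=(3,3) right/bottom  bias=-1
  edge (15, 11)→(10, 10): d=(-5,-1) top-left  bias=+0
  edge (10, 10)→(12, 8): d=(2,-2) top-left  bias=+0
    (2,0)@(5, 1): e=[0,40,-28] → ·  [on edge]
    (9,0)@(19, 1): e=[-42,54,0] → ·  [on edge]
    (3,1)@(7, 3): e=[0,32,-20] → ·  [on edge]
    (8,1)@(17, 3): e=[-30,42,0] → ·  [on edge]
    (4,2)@(9, 5): e=[0,24,-12] → ·  [on edge]
    (7,2)@(15, 5): e=[-18,30,0] → ·  [on edge]
    (5,3)@(11, 7): e=[0,16,-4] → ·  [on edge]
    (6,3)@(13, 7): e=[-6,18,0] → ·  [on edge]
    (2,4)@(5, 9): e=[24,0,-12] → ·  [on edge]
    (5,4)@(11, 9): e=[6,6,0] → #  [on edge]
    (6,4)@(13, 9): e=[0,8,4] → ·  [on edge]
    (4,5)@(9, 11): e=[18,-6,0] → ·  [on edge]
    (7,5)@(15, 11): e=[0,0,12] → ·  [on edge]
    (3,6)@(7, 13): e=[30,-18,0] → ·  [on edge]
    (8,6)@(17, 13): e=[0,-8,20] → ·  [on edge]
    (2,7)@(5, 15): e=[42,-30,0] → ·  [on edge]
    (9,7)@(19, 15): e=[0,-16,28] → ·  [on edge]
    (1,8)@(3, 17): e=[54,-42,0] → ·  [on edge]
    (10,8)@(21, 17): e=[0,-24,36] → ·  [on edge]
  covered (1 px):
    · · · · · · · · · · ·
    · · · · · · · · · · ·
    · · · · · · · · · · ·
    · · · · · · · · · · ·
    · · · · · # · · · · ·
    · · · · · · · · · · ·
    · · · · · · · · · · ·
    · · · · · · · · · · ·
    · · · · · · · · · · ·
T1:
  2·area = 12  (B↔C swapped to make it positive)
  edge (10, 10)→(15, 11): d=(5,1) right/bottom  bias=-1
  edge (15, 11)→(13, 13): d=(-2,2) right/bottom  bias=-1
  edge (13, 13)→(10, 10): d=(-3,-3) top-left  bias=+0
    (0,0)@(1, 1): e=[-36,48,0] → ·  [on edge]
    (1,1)@(3, 3): e=[-28,40,0] → ·  [on edge]
    (2,2)@(5, 5): e=[-20,32,0] → ·  [on edge]
    (10,2)@(21, 5): e=[-36,0,48] → ·  [on edge]
    (3,3)@(7, 7): e=[-12,24,0] → ·  [on edge]
    (9,3)@(19, 7): e=[-24,0,36] → ·  [on edge]
    (2,4)@(5, 9): e=[0,24,-12] → ·  [on edge]
    (4,4)@(9, 9): e=[-4,16,0] → ·  [on edge]
    (8,4)@(17, 9): e=[-12,0,24] → ·  [on edge]
    (5,5)@(11, 11): e=[4,8,0] → #  [on edge]
    (6,5)@(13, 11): e=[2,4,6] → #
    (7,5)@(15, 11): e=[0,0,12] → ·  [on edge]
    (6,6)@(13, 13): e=[12,0,0] → ·  [on edge]
    (5,7)@(11, 15): e=[24,0,-12] → ·  [on edge]
    (7,7)@(15, 15): e=[20,-8,0] → ·  [on edge]
    (4,8)@(9, 17): e=[36,0,-24] → ·  [on edge]
    (8,8)@(17, 17): e=[28,-16,0] → ·  [on edge]
  covered (2 px):
    · · · · · · · · · · ·
    · · · · · · · · · · ·
    · · · · · · · · · · ·
    · · · · · · · · · · ·
    · · · · · · · · · · ·
    · · · · · # # · · · ·
    · · · · · · · · · · ·
    · · · · · · · · · · ·
    · · · · · · · · · · ·

Z-buffer (winner per pixel, '.' = empty):
  . . . . . . . . . . .
  . . . . . . . . . . .
  . . . . . . . . . . .
  . . . . . . . . . . .
  . . . . . 0 . . . . .
  . . . . . 1 1 . . . .
  . . . . . . . . . . .
  . . . . . . . . . . .
  . . . . . . . . . . .

Result: 1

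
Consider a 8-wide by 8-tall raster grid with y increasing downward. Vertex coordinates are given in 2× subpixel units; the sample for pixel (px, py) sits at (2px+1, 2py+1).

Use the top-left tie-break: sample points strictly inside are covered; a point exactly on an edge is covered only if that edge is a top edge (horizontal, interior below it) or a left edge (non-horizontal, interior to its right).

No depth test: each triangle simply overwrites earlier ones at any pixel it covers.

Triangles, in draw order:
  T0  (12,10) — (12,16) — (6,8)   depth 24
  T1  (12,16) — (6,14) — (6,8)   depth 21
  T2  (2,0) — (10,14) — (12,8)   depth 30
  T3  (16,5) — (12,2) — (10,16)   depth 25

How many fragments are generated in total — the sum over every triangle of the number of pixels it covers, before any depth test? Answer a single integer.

T0:
  2·area = 36
  edge (12, 10)→(12, 16): d=(0,6) right/bottom  bias=-1
  edge (12, 16)→(6, 8): d=(-6,-8) top-left  bias=+0
  edge (6, 8)→(12, 10): d=(6,2) right/bottom  bias=-1
    (1,3)@(3, 7): e=[54,-18,0] → ·  [on edge]
    (3,4)@(7, 9): e=[30,2,4] → #
    (4,4)@(9, 9): e=[18,18,0] → ·  [on edge]
    (3,5)@(7, 11): e=[30,-10,16] → ·
    (4,5)@(9, 11): e=[18,6,12] → #
    (5,5)@(11, 11): e=[6,22,8] → #
    (6,5)@(13, 11): e=[-6,38,4] → ·
    (7,5)@(15, 11): e=[-18,54,0] → ·  [on edge]
    (4,6)@(9, 13): e=[18,-6,24] → ·
    (5,6)@(11, 13): e=[6,10,20] → #
    (6,6)@(13, 13): e=[-6,26,16] → ·
    (5,7)@(11, 15): e=[6,-2,32] → ·
  covered (4 px):
    · · · · · · · ·
    · · · · · · · ·
    · · · · · · · ·
    · · · · · · · ·
    · · · # · · · ·
    · · · · # # · ·
    · · · · · # · ·
    · · · · · · · ·
T1:
  2·area = 36
  edge (12, 16)→(6, 14): d=(-6,-2) top-left  bias=+0
  edge (6, 14)→(6, 8): d=(0,-6) top-left  bias=+0
  edge (6, 8)→(12, 16): d=(6,8) right/bottom  bias=-1
    (3,5)@(7, 11): e=[20,6,10] → #
    (4,5)@(9, 11): e=[24,18,-6] → ·
    (1,6)@(3, 13): e=[0,-18,54] → ·  [on edge]
    (3,6)@(7, 13): e=[8,6,22] → #
    (4,6)@(9, 13): e=[12,18,6] → #
    (5,6)@(11, 13): e=[16,30,-10] → ·
    (3,7)@(7, 15): e=[-4,6,34] → ·
    (4,7)@(9, 15): e=[0,18,18] → #  [on edge]
    (5,7)@(11, 15): e=[4,30,2] → #
    (6,7)@(13, 15): e=[8,42,-14] → ·
  covered (5 px):
    · · · · · · · ·
    · · · · · · · ·
    · · · · · · · ·
    · · · · · · · ·
    · · · · · · · ·
    · · · # · · · ·
    · · · # # · · ·
    · · · · # # · ·
T2:
  2·area = 76  (B↔C swapped to make it positive)
  edge (2, 0)→(12, 8): d=(10,8) right/bottom  bias=-1
  edge (12, 8)→(10, 14): d=(-2,6) right/bottom  bias=-1
  edge (10, 14)→(2, 0): d=(-8,-14) top-left  bias=+0
    (1,0)@(3, 1): e=[2,68,6] → #
    (2,0)@(5, 1): e=[-14,56,34] → ·
    (1,1)@(3, 3): e=[22,64,-10] → ·
    (2,1)@(5, 3): e=[6,52,18] → #
    (3,1)@(7, 3): e=[-10,40,46] → ·
    (2,2)@(5, 5): e=[26,48,2] → #
    (3,2)@(7, 5): e=[10,36,30] → #
    (4,2)@(9, 5): e=[-6,24,58] → ·
    (6,2)@(13, 5): e=[-38,0,114] → ·  [on edge]
    (2,3)@(5, 7): e=[46,44,-14] → ·
    (3,3)@(7, 7): e=[30,32,14] → #
    (4,3)@(9, 7): e=[14,20,42] → #
    (5,5)@(11, 11): e=[38,0,38] → ·  [on edge]
  covered (9 px):
    · # · · · · · ·
    · · # · · · · ·
    · · # # · · · ·
    · · · # # · · ·
    · · · · # # · ·
    · · · · # · · ·
    · · · · · · · ·
    · · · · · · · ·
T3:
  2·area = 62  (B↔C swapped to make it positive)
  edge (16, 5)→(10, 16): d=(-6,11) right/bottom  bias=-1
  edge (10, 16)→(12, 2): d=(2,-14) top-left  bias=+0
  edge (12, 2)→(16, 5): d=(4,3) right/bottom  bias=-1
    (6,1)@(13, 3): e=[45,16,1] → #
    (7,1)@(15, 3): e=[23,44,-5] → ·
    (6,2)@(13, 5): e=[33,20,9] → #
    (7,2)@(15, 5): e=[11,48,3] → #
    (6,3)@(13, 7): e=[21,24,17] → #
    (7,3)@(15, 7): e=[-1,52,11] → ·
    (5,4)@(11, 9): e=[31,0,31] → #  [on edge]
    (7,4)@(15, 9): e=[-13,56,19] → ·
    (5,5)@(11, 11): e=[19,4,39] → #
    (6,5)@(13, 11): e=[-3,32,33] → ·
    (5,6)@(11, 13): e=[7,8,47] → #
    (6,6)@(13, 13): e=[-15,36,41] → ·
  covered (8 px):
    · · · · · · · ·
    · · · · · · # ·
    · · · · · · # #
    · · · · · · # ·
    · · · · · # # ·
    · · · · · # · ·
    · · · · · # · ·
    · · · · · · · ·

Final: 26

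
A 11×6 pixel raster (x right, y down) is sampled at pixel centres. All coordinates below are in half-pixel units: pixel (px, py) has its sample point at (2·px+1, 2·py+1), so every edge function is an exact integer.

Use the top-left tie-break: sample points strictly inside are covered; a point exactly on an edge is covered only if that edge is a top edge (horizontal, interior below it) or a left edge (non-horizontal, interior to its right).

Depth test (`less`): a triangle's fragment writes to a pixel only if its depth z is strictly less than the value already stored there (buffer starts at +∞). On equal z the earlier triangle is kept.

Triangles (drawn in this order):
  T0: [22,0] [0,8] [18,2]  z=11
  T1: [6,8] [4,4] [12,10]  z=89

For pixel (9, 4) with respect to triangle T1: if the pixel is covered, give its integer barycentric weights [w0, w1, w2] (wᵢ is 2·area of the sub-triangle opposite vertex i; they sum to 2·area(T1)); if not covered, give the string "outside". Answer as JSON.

T0:
  2·area = 12  (B↔C swapped to make it positive)
  edge (22, 0)→(18, 2): d=(-4,2) right/bottom  bias=-1
  edge (18, 2)→(0, 8): d=(-18,6) right/bottom  bias=-1
  edge (0, 8)→(22, 0): d=(22,-8) top-left  bias=+0
    (10,0)@(21, 1): e=[-2,0,14] → ·  [on edge]
    (7,1)@(15, 3): e=[2,0,10] → ·  [on edge]
    (4,2)@(9, 5): e=[6,0,6] → ·  [on edge]
    (1,3)@(3, 7): e=[10,0,2] → ·  [on edge]
  covered (0 px):
    · · · · · · · · · · ·
    · · · · · · · · · · ·
    · · · · · · · · · · ·
    · · · · · · · · · · ·
    · · · · · · · · · · ·
    · · · · · · · · · · ·
T1:
  2·area = 20
  edge (6, 8)→(4, 4): d=(-2,-4) top-left  bias=+0
  edge (4, 4)→(12, 10): d=(8,6) right/bottom  bias=-1
  edge (12, 10)→(6, 8): d=(-6,-2) top-left  bias=+0
    (2,2)@(5, 5): e=[2,2,16] → #
    (3,2)@(7, 5): e=[10,-10,20] → ·
    (1,3)@(3, 7): e=[-10,30,0] → ·  [on edge]
    (2,3)@(5, 7): e=[-2,18,4] → ·
    (3,3)@(7, 7): e=[6,6,8] → #
    (4,3)@(9, 7): e=[14,-6,12] → ·
    (3,4)@(7, 9): e=[2,22,-4] → ·
    (4,4)@(9, 9): e=[10,10,0] → #  [on edge]
    (5,4)@(11, 9): e=[18,-2,4] → ·
    (4,5)@(9, 11): e=[6,26,-12] → ·
    (7,5)@(15, 11): e=[30,-10,0] → ·  [on edge]
  covered (3 px):
    · · · · · · · · · · ·
    · · · · · · · · · · ·
    · · # · · · · · · · ·
    · · · # · · · · · · ·
    · · · · # · · · · · ·
    · · · · · · · · · · ·

Final: "outside"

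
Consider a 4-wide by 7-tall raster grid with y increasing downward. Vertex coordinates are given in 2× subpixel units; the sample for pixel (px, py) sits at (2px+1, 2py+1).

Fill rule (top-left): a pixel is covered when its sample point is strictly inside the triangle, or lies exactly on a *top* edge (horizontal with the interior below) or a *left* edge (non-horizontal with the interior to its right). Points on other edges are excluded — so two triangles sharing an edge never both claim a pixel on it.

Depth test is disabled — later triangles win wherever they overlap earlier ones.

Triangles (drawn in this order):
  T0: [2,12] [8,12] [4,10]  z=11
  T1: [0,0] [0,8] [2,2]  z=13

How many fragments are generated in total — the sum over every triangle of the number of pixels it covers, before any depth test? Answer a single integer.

T0:
  2·area = 12  (B↔C swapped to make it positive)
  edge (2, 12)→(4, 10): d=(2,-2) top-left  bias=+0
  edge (4, 10)→(8, 12): d=(4,2) right/bottom  bias=-1
  edge (8, 12)→(2, 12): d=(-6,0) right/bottom  bias=-1
    (3,3)@(7, 7): e=[0,-18,30] → ·  [on edge]
    (2,4)@(5, 9): e=[0,-6,18] → ·  [on edge]
    (1,5)@(3, 11): e=[0,6,6] → █  [on edge]
    (2,5)@(5, 11): e=[4,2,6] → █
    (3,5)@(7, 11): e=[8,-2,6] → ·
    (0,6)@(1, 13): e=[0,18,-6] → ·  [on edge]
    (1,6)@(3, 13): e=[4,14,-6] → ·
    (2,6)@(5, 13): e=[8,10,-6] → ·
  covered (2 px):
    · · · ·
    · · · ·
    · · · ·
    · · · ·
    · · · ·
    · █ █ ·
    · · · ·
T1:
  2·area = 16  (B↔C swapped to make it positive)
  edge (0, 0)→(2, 2): d=(2,2) right/bottom  bias=-1
  edge (2, 2)→(0, 8): d=(-2,6) right/bottom  bias=-1
  edge (0, 8)→(0, 0): d=(0,-8) top-left  bias=+0
    (0,0)@(1, 1): e=[0,8,8] → ·  [on edge]
    (0,1)@(1, 3): e=[4,4,8] → █
    (1,1)@(3, 3): e=[0,-8,24] → ·  [on edge]
    (0,2)@(1, 5): e=[8,0,8] → ·  [on edge]
    (2,2)@(5, 5): e=[0,-24,40] → ·  [on edge]
    (3,3)@(7, 7): e=[0,-40,56] → ·  [on edge]
  covered (1 px):
    · · · ·
    █ · · ·
    · · · ·
    · · · ·
    · · · ·
    · · · ·
    · · · ·

Answer: 3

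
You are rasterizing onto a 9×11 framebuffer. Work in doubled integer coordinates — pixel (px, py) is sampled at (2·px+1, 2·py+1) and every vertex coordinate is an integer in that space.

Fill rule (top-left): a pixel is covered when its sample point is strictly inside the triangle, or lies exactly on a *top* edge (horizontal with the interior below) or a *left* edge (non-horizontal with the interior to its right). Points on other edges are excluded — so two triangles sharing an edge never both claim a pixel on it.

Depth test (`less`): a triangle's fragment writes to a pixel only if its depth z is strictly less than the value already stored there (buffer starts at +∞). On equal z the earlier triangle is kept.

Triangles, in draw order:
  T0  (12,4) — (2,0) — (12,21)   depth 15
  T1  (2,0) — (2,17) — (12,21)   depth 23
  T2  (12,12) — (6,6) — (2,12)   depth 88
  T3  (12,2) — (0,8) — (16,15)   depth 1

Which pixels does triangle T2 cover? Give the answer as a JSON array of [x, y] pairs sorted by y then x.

T0:
  2·area = 170  (B↔C swapped to make it positive)
  edge (12, 4)→(12, 21): d=(0,17) right/bottom  bias=-1
  edge (12, 21)→(2, 0): d=(-10,-21) top-left  bias=+0
  edge (2, 0)→(12, 4): d=(10,4) right/bottom  bias=-1
    (1,0)@(3, 1): e=[153,11,6] → █
    (2,0)@(5, 1): e=[119,53,-2] → ·
    (1,1)@(3, 3): e=[153,-9,26] → ·
    (2,1)@(5, 3): e=[119,33,18] → █
    (3,1)@(7, 3): e=[85,75,10] → █
    (4,1)@(9, 3): e=[51,117,2] → █
    (5,1)@(11, 3): e=[17,159,-6] → ·
    (2,2)@(5, 5): e=[119,13,38] → █
    (5,2)@(11, 5): e=[17,139,14] → █
    (6,2)@(13, 5): e=[-17,181,6] → ·
    (2,3)@(5, 7): e=[119,-7,58] → ·
    (3,3)@(7, 7): e=[85,35,50] → █
  covered (20 px):
    · █ · · · · · · ·
    · · █ █ █ · · · ·
    · · █ █ █ █ · · ·
    · · · █ █ █ · · ·
    · · · █ █ █ · · ·
    · · · · █ █ · · ·
    · · · · █ █ · · ·
    · · · · · █ · · ·
    · · · · · █ · · ·
    · · · · · · · · ·
    · · · · · · · · ·
T1:
  2·area = 170  (B↔C swapped to make it positive)
  edge (2, 0)→(12, 21): d=(10,21) right/bottom  bias=-1
  edge (12, 21)→(2, 17): d=(-10,-4) top-left  bias=+0
  edge (2, 17)→(2, 0): d=(0,-17) top-left  bias=+0
    (1,1)@(3, 3): e=[9,144,17] → █
    (2,1)@(5, 3): e=[-33,152,51] → ·
    (1,2)@(3, 5): e=[29,124,17] → █
    (2,2)@(5, 5): e=[-13,132,51] → ·
    (1,3)@(3, 7): e=[49,104,17] → █
    (2,3)@(5, 7): e=[7,112,51] → █
    (3,3)@(7, 7): e=[-35,120,85] → ·
    (1,4)@(3, 9): e=[69,84,17] → █
    (3,4)@(7, 9): e=[-15,100,85] → ·
    (1,5)@(3, 11): e=[89,64,17] → █
    (3,5)@(7, 11): e=[5,80,85] → █
    (4,5)@(9, 11): e=[-37,88,119] → ·
    (3,9)@(7, 19): e=[85,0,85] → █  [on edge]
  covered (23 px):
    · · · · · · · · ·
    · █ · · · · · · ·
    · █ · · · · · · ·
    · █ █ · · · · · ·
    · █ █ · · · · · ·
    · █ █ █ · · · · ·
    · █ █ █ · · · · ·
    · █ █ █ █ · · · ·
    · █ █ █ █ · · · ·
    · · · █ █ █ · · ·
    · · · · · · · · ·
T2:
  2·area = 60  (B↔C swapped to make it positive)
  edge (12, 12)→(2, 12): d=(-10,0) right/bottom  bias=-1
  edge (2, 12)→(6, 6): d=(4,-6) top-left  bias=+0
  edge (6, 6)→(12, 12): d=(6,6) right/bottom  bias=-1
    (0,0)@(1, 1): e=[110,-50,0] → ·  [on edge]
    (1,1)@(3, 3): e=[90,-30,0] → ·  [on edge]
    (2,2)@(5, 5): e=[70,-10,0] → ·  [on edge]
    (3,3)@(7, 7): e=[50,10,0] → ·  [on edge]
    (2,4)@(5, 9): e=[30,6,24] → █
    (3,4)@(7, 9): e=[30,18,12] → █
    (4,4)@(9, 9): e=[30,30,0] → ·  [on edge]
    (1,5)@(3, 11): e=[10,2,48] → █
    (4,5)@(9, 11): e=[10,38,12] → █
    (5,5)@(11, 11): e=[10,50,0] → ·  [on edge]
    (1,6)@(3, 13): e=[-10,10,60] → ·
    (2,6)@(5, 13): e=[-10,22,48] → ·
    (6,6)@(13, 13): e=[-10,70,0] → ·  [on edge]
    (7,7)@(15, 15): e=[-30,90,0] → ·  [on edge]
    (8,8)@(17, 17): e=[-50,110,0] → ·  [on edge]
  covered (6 px):
    · · · · · · · · ·
    · · · · · · · · ·
    · · · · · · · · ·
    · · · · · · · · ·
    · · █ █ · · · · ·
    · █ █ █ █ · · · ·
    · · · · · · · · ·
    · · · · · · · · ·
    · · · · · · · · ·
    · · · · · · · · ·
    · · · · · · · · ·
T3:
  2·area = 180  (B↔C swapped to make it positive)
  edge (12, 2)→(16, 15): d=(4,13) right/bottom  bias=-1
  edge (16, 15)→(0, 8): d=(-16,-7) top-left  bias=+0
  edge (0, 8)→(12, 2): d=(12,-6) top-left  bias=+0
    (5,1)@(11, 3): e=[17,157,6] → █
    (6,1)@(13, 3): e=[-9,171,18] → ·
    (3,2)@(7, 5): e=[77,97,6] → █
    (4,2)@(9, 5): e=[51,111,18] → █
    (6,2)@(13, 5): e=[-1,139,42] → ·
    (1,3)@(3, 7): e=[137,37,6] → █
    (2,3)@(5, 7): e=[111,51,18] → █
    (6,3)@(13, 7): e=[7,107,66] → █
    (7,3)@(15, 7): e=[-19,121,78] → ·
    (1,4)@(3, 9): e=[145,5,30] → █
    (7,4)@(15, 9): e=[-11,89,102] → ·
    (1,5)@(3, 11): e=[153,-27,54] → ·
  covered (22 px):
    · · · · · · · · ·
    · · · · · █ · · ·
    · · · █ █ █ · · ·
    · █ █ █ █ █ █ · ·
    · █ █ █ █ █ █ · ·
    · · · █ █ █ █ · ·
    · · · · · · █ █ ·
    · · · · · · · · ·
    · · · · · · · · ·
    · · · · · · · · ·
    · · · · · · · · ·

Result: [[2,4],[3,4],[1,5],[2,5],[3,5],[4,5]]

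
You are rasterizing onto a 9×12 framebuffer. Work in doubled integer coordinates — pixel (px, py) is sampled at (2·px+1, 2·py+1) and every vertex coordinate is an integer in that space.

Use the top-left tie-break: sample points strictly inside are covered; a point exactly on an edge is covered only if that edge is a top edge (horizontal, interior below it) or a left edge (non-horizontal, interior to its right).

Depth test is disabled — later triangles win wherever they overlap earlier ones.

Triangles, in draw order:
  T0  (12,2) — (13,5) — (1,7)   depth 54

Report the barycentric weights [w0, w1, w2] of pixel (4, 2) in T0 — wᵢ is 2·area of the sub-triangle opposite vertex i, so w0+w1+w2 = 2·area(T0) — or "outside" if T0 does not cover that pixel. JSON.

T0:
  2·area = 38
  edge (12, 2)→(13, 5): d=(1,3) right/bottom  bias=-1
  edge (13, 5)→(1, 7): d=(-12,2) right/bottom  bias=-1
  edge (1, 7)→(12, 2): d=(11,-5) top-left  bias=+0
    (5,1)@(11, 3): e=[4,28,6] → █
    (6,1)@(13, 3): e=[-2,24,16] → ·
    (3,2)@(7, 5): e=[18,12,8] → █
    (4,2)@(9, 5): e=[12,8,18] → █
    (6,2)@(13, 5): e=[0,0,38] → ·  [on edge]
    (0,3)@(1, 7): e=[38,0,0] → ·  [on edge]
    (3,3)@(7, 7): e=[20,-12,30] → ·
    (4,3)@(9, 7): e=[14,-16,40] → ·
    (5,3)@(11, 7): e=[8,-20,50] → ·
    (7,5)@(15, 11): e=[0,-76,114] → ·  [on edge]
    (8,8)@(17, 17): e=[0,-152,190] → ·  [on edge]
  covered (4 px):
    · · · · · · · · ·
    · · · · · █ · · ·
    · · · █ █ █ · · ·
    · · · · · · · · ·
    · · · · · · · · ·
    · · · · · · · · ·
    · · · · · · · · ·
    · · · · · · · · ·
    · · · · · · · · ·
    · · · · · · · · ·
    · · · · · · · · ·
    · · · · · · · · ·

Final: [8,18,12]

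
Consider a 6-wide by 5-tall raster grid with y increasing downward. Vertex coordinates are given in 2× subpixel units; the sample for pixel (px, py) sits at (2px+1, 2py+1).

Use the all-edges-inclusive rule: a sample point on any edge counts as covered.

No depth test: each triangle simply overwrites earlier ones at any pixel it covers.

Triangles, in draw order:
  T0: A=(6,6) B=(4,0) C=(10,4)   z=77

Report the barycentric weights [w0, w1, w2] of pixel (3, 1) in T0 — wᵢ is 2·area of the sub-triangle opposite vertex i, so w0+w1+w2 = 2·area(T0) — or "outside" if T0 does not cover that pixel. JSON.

T0:
  2·area = 28
  edge (6, 6)→(4, 0): d=(-2,-6) inclusive
  edge (4, 0)→(10, 4): d=(6,4) inclusive
  edge (10, 4)→(6, 6): d=(-4,2) inclusive
    (2,0)@(5, 1): e=[4,2,22] → X
    (3,0)@(7, 1): e=[16,-6,18] → .
    (2,1)@(5, 3): e=[0,14,14] → X  [on edge]
    (3,1)@(7, 3): e=[12,6,10] → X
    (4,1)@(9, 3): e=[24,-2,6] → .
    (2,2)@(5, 5): e=[-4,26,6] → .
    (3,2)@(7, 5): e=[8,18,2] → X
    (4,2)@(9, 5): e=[20,10,-2] → .
    (3,3)@(7, 7): e=[4,30,-6] → .
    (3,4)@(7, 9): e=[0,42,-14] → .  [on edge]
  covered (4 px):
    . . X . . .
    . . X X . .
    . . . X . .
    . . . . . .
    . . . . . .

Final: [6,10,12]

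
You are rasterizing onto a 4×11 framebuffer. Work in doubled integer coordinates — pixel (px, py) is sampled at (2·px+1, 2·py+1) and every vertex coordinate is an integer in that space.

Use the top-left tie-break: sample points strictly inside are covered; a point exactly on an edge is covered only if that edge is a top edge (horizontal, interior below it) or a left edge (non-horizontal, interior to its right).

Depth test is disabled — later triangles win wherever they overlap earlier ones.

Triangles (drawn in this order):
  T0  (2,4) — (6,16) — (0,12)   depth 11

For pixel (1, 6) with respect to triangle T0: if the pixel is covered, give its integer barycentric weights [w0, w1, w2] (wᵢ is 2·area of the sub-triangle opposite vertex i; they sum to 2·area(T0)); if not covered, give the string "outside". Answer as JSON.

T0:
  2·area = 56
  edge (2, 4)→(6, 16): d=(4,12) right/bottom  bias=-1
  edge (6, 16)→(0, 12): d=(-6,-4) top-left  bias=+0
  edge (0, 12)→(2, 4): d=(2,-8) top-left  bias=+0
    (0,0)@(1, 1): e=[0,70,-14] → ·  [on edge]
    (1,3)@(3, 7): e=[0,42,14] → ·  [on edge]
    (0,4)@(1, 9): e=[32,22,2] → █
    (1,4)@(3, 9): e=[8,30,18] → █
    (2,4)@(5, 9): e=[-16,38,34] → ·
    (0,5)@(1, 11): e=[40,10,6] → █
    (2,5)@(5, 11): e=[-8,26,38] → ·
    (0,6)@(1, 13): e=[48,-2,10] → ·
    (1,6)@(3, 13): e=[24,6,26] → █
    (2,6)@(5, 13): e=[0,14,42] → ·  [on edge]
    (1,7)@(3, 15): e=[32,-6,30] → ·
    (2,7)@(5, 15): e=[8,2,46] → █
    (3,9)@(7, 19): e=[0,-14,70] → ·  [on edge]
  covered (6 px):
    · · · ·
    · · · ·
    · · · ·
    · · · ·
    █ █ · ·
    █ █ · ·
    · █ · ·
    · · █ ·
    · · · ·
    · · · ·
    · · · ·

Result: [6,26,24]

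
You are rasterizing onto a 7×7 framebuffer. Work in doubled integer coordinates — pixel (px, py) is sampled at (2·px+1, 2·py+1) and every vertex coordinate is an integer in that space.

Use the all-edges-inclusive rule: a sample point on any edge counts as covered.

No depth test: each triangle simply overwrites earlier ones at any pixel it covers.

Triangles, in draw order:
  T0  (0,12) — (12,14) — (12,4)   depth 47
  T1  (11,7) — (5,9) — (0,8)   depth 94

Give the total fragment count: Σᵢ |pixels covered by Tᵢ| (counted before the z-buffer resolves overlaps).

T0:
  2·area = 120  (B↔C swapped to make it positive)
  edge (0, 12)→(12, 4): d=(12,-8) inclusive
  edge (12, 4)→(12, 14): d=(0,10) inclusive
  edge (12, 14)→(0, 12): d=(-12,-2) inclusive
    (5,2)@(11, 5): e=[4,10,106] → #
    (6,2)@(13, 5): e=[20,-10,110] → ·
    (4,3)@(9, 7): e=[12,30,78] → #
    (6,3)@(13, 7): e=[44,-10,86] → ·
    (2,4)@(5, 9): e=[4,70,46] → #
    (3,4)@(7, 9): e=[20,50,50] → #
    (6,4)@(13, 9): e=[68,-10,62] → ·
    (1,5)@(3, 11): e=[12,90,18] → #
    (6,5)@(13, 11): e=[92,-10,38] → ·
    (1,6)@(3, 13): e=[36,90,-6] → ·
    (2,6)@(5, 13): e=[52,70,-2] → ·
    (3,6)@(7, 13): e=[68,50,2] → #
  covered (15 px):
    · · · · · · ·
    · · · · · · ·
    · · · · · # ·
    · · · · # # ·
    · · # # # # ·
    · # # # # # ·
    · · · # # # ·
T1:
  2·area = 16
  edge (11, 7)→(5, 9): d=(-6,2) inclusive
  edge (5, 9)→(0, 8): d=(-5,-1) inclusive
  edge (0, 8)→(11, 7): d=(11,-1) inclusive
    (5,3)@(11, 7): e=[0,16,0] → #  [on edge]
    (6,3)@(13, 7): e=[-4,18,2] → ·
    (2,4)@(5, 9): e=[0,0,16] → #  [on edge]
    (3,4)@(7, 9): e=[-4,2,18] → ·
    (5,4)@(11, 9): e=[-12,6,22] → ·
    (2,5)@(5, 11): e=[-12,-10,38] → ·
  covered (2 px):
    · · · · · · ·
    · · · · · · ·
    · · · · · · ·
    · · · · · # ·
    · · # · · · ·
    · · · · · · ·
    · · · · · · ·

Result: 17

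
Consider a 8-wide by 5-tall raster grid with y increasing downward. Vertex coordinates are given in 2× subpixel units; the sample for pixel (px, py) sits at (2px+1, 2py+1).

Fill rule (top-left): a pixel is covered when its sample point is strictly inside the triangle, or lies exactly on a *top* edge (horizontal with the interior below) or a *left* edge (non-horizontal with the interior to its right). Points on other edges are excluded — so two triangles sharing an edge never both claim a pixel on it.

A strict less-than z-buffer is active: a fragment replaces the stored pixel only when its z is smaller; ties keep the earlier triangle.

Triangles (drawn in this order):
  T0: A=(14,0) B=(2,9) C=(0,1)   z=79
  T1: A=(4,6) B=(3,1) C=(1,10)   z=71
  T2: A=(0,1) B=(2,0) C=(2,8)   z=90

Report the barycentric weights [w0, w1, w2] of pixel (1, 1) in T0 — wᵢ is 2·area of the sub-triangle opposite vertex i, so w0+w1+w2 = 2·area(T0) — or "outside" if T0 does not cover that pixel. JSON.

T0:
  2·area = 114
  edge (14, 0)→(2, 9): d=(-12,9) right/bottom  bias=-1
  edge (2, 9)→(0, 1): d=(-2,-8) top-left  bias=+0
  edge (0, 1)→(14, 0): d=(14,-1) top-left  bias=+0
    (0,0)@(1, 1): e=[105,8,1] → X
    (1,0)@(3, 1): e=[87,24,3] → X
    (2,0)@(5, 1): e=[69,40,5] → X
    (3,0)@(7, 1): e=[51,56,7] → X
    (4,0)@(9, 1): e=[33,72,9] → X
    (5,0)@(11, 1): e=[15,88,11] → X
    (6,0)@(13, 1): e=[-3,104,13] → .
    (0,1)@(1, 3): e=[81,4,29] → X
    (5,1)@(11, 3): e=[-9,84,39] → .
    (0,2)@(1, 5): e=[57,0,57] → X  [on edge]
    (4,2)@(9, 5): e=[-15,64,65] → .
    (0,3)@(1, 7): e=[33,-4,85] → .
  covered (16 px):
    X X X X X X . .
    X X X X X . . .
    X X X X . . . .
    . X . . . . . .
    . . . . . . . .
T1:
  2·area = 19  (B↔C swapped to make it positive)
  edge (4, 6)→(1, 10): d=(-3,4) right/bottom  bias=-1
  edge (1, 10)→(3, 1): d=(2,-9) top-left  bias=+0
  edge (3, 1)→(4, 6): d=(1,5) right/bottom  bias=-1
    (1,0)@(3, 1): e=[19,0,0] → .  [on edge]
    (1,1)@(3, 3): e=[13,4,2] → X
    (2,1)@(5, 3): e=[5,22,-8] → .
    (1,2)@(3, 5): e=[7,8,4] → X
    (2,2)@(5, 5): e=[-1,26,-6] → .
    (1,3)@(3, 7): e=[1,12,6] → X
    (2,3)@(5, 7): e=[-7,30,-4] → .
    (1,4)@(3, 9): e=[-5,16,8] → .
  covered (3 px):
    . . . . . . . .
    . X . . . . . .
    . X . . . . . .
    . X . . . . . .
    . . . . . . . .
T2:
  2·area = 16
  edge (0, 1)→(2, 0): d=(2,-1) top-left  bias=+0
  edge (2, 0)→(2, 8): d=(0,8) right/bottom  bias=-1
  edge (2, 8)→(0, 1): d=(-2,-7) top-left  bias=+0
    (0,0)@(1, 1): e=[1,8,7] → X
    (1,0)@(3, 1): e=[3,-8,21] → .
    (0,1)@(1, 3): e=[5,8,3] → X
    (1,1)@(3, 3): e=[7,-8,17] → .
    (0,2)@(1, 5): e=[9,8,-1] → .
  covered (2 px):
    X . . . . . . .
    X . . . . . . .
    . . . . . . . .
    . . . . . . . .
    . . . . . . . .

Final: [20,31,63]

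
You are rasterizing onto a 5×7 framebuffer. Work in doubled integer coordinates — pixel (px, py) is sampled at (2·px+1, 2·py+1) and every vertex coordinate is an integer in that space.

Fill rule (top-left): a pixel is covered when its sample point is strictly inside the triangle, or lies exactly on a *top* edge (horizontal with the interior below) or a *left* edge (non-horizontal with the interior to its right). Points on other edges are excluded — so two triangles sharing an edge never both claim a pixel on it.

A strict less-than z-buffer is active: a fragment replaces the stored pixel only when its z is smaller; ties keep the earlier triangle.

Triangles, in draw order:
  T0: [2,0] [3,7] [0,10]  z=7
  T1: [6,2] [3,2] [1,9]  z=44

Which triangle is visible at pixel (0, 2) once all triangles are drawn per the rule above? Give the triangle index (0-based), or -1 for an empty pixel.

T0:
  2·area = 24
  edge (2, 0)→(3, 7): d=(1,7) right/bottom  bias=-1
  edge (3, 7)→(0, 10): d=(-3,3) right/bottom  bias=-1
  edge (0, 10)→(2, 0): d=(2,-10) top-left  bias=+0
    (4,0)@(9, 1): e=[-48,0,72] → ·  [on edge]
    (3,1)@(7, 3): e=[-32,0,56] → ·  [on edge]
    (0,2)@(1, 5): e=[12,12,0] → █  [on edge]
    (1,2)@(3, 5): e=[-2,6,20] → ·
    (2,2)@(5, 5): e=[-16,0,40] → ·  [on edge]
    (0,3)@(1, 7): e=[14,6,4] → █
    (1,3)@(3, 7): e=[0,0,24] → ·  [on edge]
    (0,4)@(1, 9): e=[16,0,8] → ·  [on edge]
  covered (2 px):
    · · · · ·
    · · · · ·
    █ · · · ·
    █ · · · ·
    · · · · ·
    · · · · ·
    · · · · ·
T1:
  2·area = 21  (B↔C swapped to make it positive)
  edge (6, 2)→(1, 9): d=(-5,7) right/bottom  bias=-1
  edge (1, 9)→(3, 2): d=(2,-7) top-left  bias=+0
  edge (3, 2)→(6, 2): d=(3,0) top-left  bias=+0
    (1,1)@(3, 3): e=[16,2,3] → █
    (2,1)@(5, 3): e=[2,16,3] → █
    (3,1)@(7, 3): e=[-12,30,3] → ·
    (1,2)@(3, 5): e=[6,6,9] → █
    (2,2)@(5, 5): e=[-8,20,9] → ·
    (1,3)@(3, 7): e=[-4,10,15] → ·
    (0,4)@(1, 9): e=[0,0,21] → ·  [on edge]
  covered (3 px):
    · · · · ·
    · █ █ · ·
    · █ · · ·
    · · · · ·
    · · · · ·
    · · · · ·
    · · · · ·

Z-buffer (winner per pixel, '.' = empty):
  . . . . .
  . 1 1 . .
  0 1 . . .
  0 . . . .
  . . . . .
  . . . . .
  . . . . .

Result: 0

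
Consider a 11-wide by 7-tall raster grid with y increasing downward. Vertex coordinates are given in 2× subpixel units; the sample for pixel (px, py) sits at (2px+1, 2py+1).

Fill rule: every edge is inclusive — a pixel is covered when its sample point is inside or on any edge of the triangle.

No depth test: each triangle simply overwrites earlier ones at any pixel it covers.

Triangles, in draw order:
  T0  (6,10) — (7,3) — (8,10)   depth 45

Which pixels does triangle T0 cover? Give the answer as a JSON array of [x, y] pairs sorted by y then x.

T0:
  2·area = 14
  edge (6, 10)→(7, 3): d=(1,-7) inclusive
  edge (7, 3)→(8, 10): d=(1,7) inclusive
  edge (8, 10)→(6, 10): d=(-2,0) inclusive
    (3,1)@(7, 3): e=[0,0,14] → X  [on edge]
    (4,1)@(9, 3): e=[14,-14,14] → .
    (3,2)@(7, 5): e=[2,2,10] → X
    (4,2)@(9, 5): e=[16,-12,10] → .
    (3,3)@(7, 7): e=[4,4,6] → X
    (4,3)@(9, 7): e=[18,-10,6] → .
    (3,4)@(7, 9): e=[6,6,2] → X
    (4,4)@(9, 9): e=[20,-8,2] → .
    (3,5)@(7, 11): e=[8,8,-2] → .
  covered (4 px):
    . . . . . . . . . . .
    . . . X . . . . . . .
    . . . X . . . . . . .
    . . . X . . . . . . .
    . . . X . . . . . . .
    . . . . . . . . . . .
    . . . . . . . . . . .

Final: [[3,1],[3,2],[3,3],[3,4]]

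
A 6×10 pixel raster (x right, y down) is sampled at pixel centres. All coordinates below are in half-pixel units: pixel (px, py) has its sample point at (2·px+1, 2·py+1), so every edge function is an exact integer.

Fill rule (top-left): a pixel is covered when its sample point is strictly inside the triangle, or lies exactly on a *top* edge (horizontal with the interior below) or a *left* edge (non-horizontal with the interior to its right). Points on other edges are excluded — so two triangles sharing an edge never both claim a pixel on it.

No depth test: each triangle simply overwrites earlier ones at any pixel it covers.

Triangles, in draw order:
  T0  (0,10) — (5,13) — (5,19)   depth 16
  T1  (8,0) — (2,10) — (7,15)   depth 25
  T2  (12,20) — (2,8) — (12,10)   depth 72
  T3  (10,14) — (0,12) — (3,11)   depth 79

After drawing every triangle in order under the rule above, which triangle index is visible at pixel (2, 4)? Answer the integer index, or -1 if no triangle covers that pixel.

T0:
  2·area = 30
  edge (0, 10)→(5, 13): d=(5,3) right/bottom  bias=-1
  edge (5, 13)→(5, 19): d=(0,6) right/bottom  bias=-1
  edge (5, 19)→(0, 10): d=(-5,-9) top-left  bias=+0
    (2,0)@(5, 1): e=[-60,0,90] → ·  [on edge]
    (2,1)@(5, 3): e=[-50,0,80] → ·  [on edge]
    (2,2)@(5, 5): e=[-40,0,70] → ·  [on edge]
    (2,3)@(5, 7): e=[-30,0,60] → ·  [on edge]
    (2,4)@(5, 9): e=[-20,0,50] → ·  [on edge]
    (0,5)@(1, 11): e=[2,24,4] → █
    (1,5)@(3, 11): e=[-4,12,22] → ·
    (2,5)@(5, 11): e=[-10,0,40] → ·  [on edge]
    (0,6)@(1, 13): e=[12,24,-6] → ·
    (1,6)@(3, 13): e=[6,12,12] → █
    (2,6)@(5, 13): e=[0,0,30] → ·  [on edge]
    (1,7)@(3, 15): e=[16,12,2] → █
    (2,7)@(5, 15): e=[10,0,20] → ·  [on edge]
    (2,8)@(5, 17): e=[20,0,10] → ·  [on edge]
    (2,9)@(5, 19): e=[30,0,0] → ·  [on edge]
  covered (3 px):
    · · · · · ·
    · · · · · ·
    · · · · · ·
    · · · · · ·
    · · · · · ·
    █ · · · · ·
    · █ · · · ·
    · █ · · · ·
    · · · · · ·
    · · · · · ·
T1:
  2·area = 80  (B↔C swapped to make it positive)
  edge (8, 0)→(7, 15): d=(-1,15) right/bottom  bias=-1
  edge (7, 15)→(2, 10): d=(-5,-5) top-left  bias=+0
  edge (2, 10)→(8, 0): d=(6,-10) top-left  bias=+0
    (3,1)@(7, 3): e=[12,60,8] → █
    (4,1)@(9, 3): e=[-18,70,28] → ·
    (2,2)@(5, 5): e=[40,40,0] → █  [on edge]
    (4,2)@(9, 5): e=[-20,60,40] → ·
    (2,3)@(5, 7): e=[38,30,12] → █
    (4,3)@(9, 7): e=[-22,50,52] → ·
    (0,4)@(1, 9): e=[96,0,-16] → ·  [on edge]
    (1,4)@(3, 9): e=[66,10,4] → █
    (4,4)@(9, 9): e=[-24,40,64] → ·
    (1,5)@(3, 11): e=[64,0,16] → █  [on edge]
    (4,5)@(9, 11): e=[-26,30,76] → ·
    (1,6)@(3, 13): e=[62,-10,28] → ·
    (2,6)@(5, 13): e=[32,0,48] → █  [on edge]
    (3,7)@(7, 15): e=[0,0,80] → ·  [on edge]
    (4,8)@(9, 17): e=[-32,0,112] → ·  [on edge]
    (5,9)@(11, 19): e=[-64,0,144] → ·  [on edge]
  covered (13 px):
    · · · · · ·
    · · · █ · ·
    · · █ █ · ·
    · · █ █ · ·
    · █ █ █ · ·
    · █ █ █ · ·
    · · █ █ · ·
    · · · · · ·
    · · · · · ·
    · · · · · ·
T2:
  2·area = 100
  edge (12, 20)→(2, 8): d=(-10,-12) top-left  bias=+0
  edge (2, 8)→(12, 10): d=(10,2) right/bottom  bias=-1
  edge (12, 10)→(12, 20): d=(0,10) right/bottom  bias=-1
    (1,4)@(3, 9): e=[2,8,90] → █
    (2,4)@(5, 9): e=[26,4,70] → █
    (3,4)@(7, 9): e=[50,0,50] → ·  [on edge]
    (1,5)@(3, 11): e=[-18,28,90] → ·
    (2,5)@(5, 11): e=[6,24,70] → █
    (3,5)@(7, 11): e=[30,20,50] → █
    (4,5)@(9, 11): e=[54,16,30] → █
    (5,5)@(11, 11): e=[78,12,10] → █
    (2,6)@(5, 13): e=[-14,44,70] → ·
    (3,6)@(7, 13): e=[10,40,50] → █
    (3,7)@(7, 15): e=[-10,60,50] → ·
    (4,7)@(9, 15): e=[14,56,30] → █
  covered (12 px):
    · · · · · ·
    · · · · · ·
    · · · · · ·
    · · · · · ·
    · █ █ · · ·
    · · █ █ █ █
    · · · █ █ █
    · · · · █ █
    · · · · · █
    · · · · · ·
T3:
  2·area = 16
  edge (10, 14)→(0, 12): d=(-10,-2) top-left  bias=+0
  edge (0, 12)→(3, 11): d=(3,-1) top-left  bias=+0
  edge (3, 11)→(10, 14): d=(7,3) right/bottom  bias=-1
    (4,4)@(9, 9): e=[48,0,-32] → ·  [on edge]
    (1,5)@(3, 11): e=[16,0,0] → ·  [on edge]
    (2,6)@(5, 13): e=[0,8,8] → █  [on edge]
    (3,6)@(7, 13): e=[4,10,2] → █
    (4,6)@(9, 13): e=[8,12,-4] → ·
    (2,7)@(5, 15): e=[-20,14,22] → ·
    (3,7)@(7, 15): e=[-16,16,16] → ·
  covered (2 px):
    · · · · · ·
    · · · · · ·
    · · · · · ·
    · · · · · ·
    · · · · · ·
    · · · · · ·
    · · █ █ · ·
    · · · · · ·
    · · · · · ·
    · · · · · ·

Z-buffer (winner per pixel, '.' = empty):
  . . . . . .
  . . . 1 . .
  . . 1 1 . .
  . . 1 1 . .
  . 2 2 1 . .
  0 1 2 2 2 2
  . 0 3 3 2 2
  . 0 . . 2 2
  . . . . . 2
  . . . . . .

Answer: 2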